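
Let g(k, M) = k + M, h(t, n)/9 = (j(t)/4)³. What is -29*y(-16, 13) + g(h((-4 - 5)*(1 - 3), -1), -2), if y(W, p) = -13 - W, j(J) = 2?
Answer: -703/8 ≈ -87.875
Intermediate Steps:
h(t, n) = 9/8 (h(t, n) = 9*(2/4)³ = 9*(2*(¼))³ = 9*(½)³ = 9*(⅛) = 9/8)
g(k, M) = M + k
-29*y(-16, 13) + g(h((-4 - 5)*(1 - 3), -1), -2) = -29*(-13 - 1*(-16)) + (-2 + 9/8) = -29*(-13 + 16) - 7/8 = -29*3 - 7/8 = -87 - 7/8 = -703/8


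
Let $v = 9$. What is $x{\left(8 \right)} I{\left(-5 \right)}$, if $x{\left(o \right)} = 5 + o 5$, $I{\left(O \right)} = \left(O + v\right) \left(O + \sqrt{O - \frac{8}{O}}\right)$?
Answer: $-900 + 36 i \sqrt{85} \approx -900.0 + 331.9 i$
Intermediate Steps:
$I{\left(O \right)} = \left(9 + O\right) \left(O + \sqrt{O - \frac{8}{O}}\right)$ ($I{\left(O \right)} = \left(O + 9\right) \left(O + \sqrt{O - \frac{8}{O}}\right) = \left(9 + O\right) \left(O + \sqrt{O - \frac{8}{O}}\right)$)
$x{\left(o \right)} = 5 + 5 o$
$x{\left(8 \right)} I{\left(-5 \right)} = \left(5 + 5 \cdot 8\right) \left(\left(-5\right)^{2} + 9 \left(-5\right) + 9 \sqrt{-5 - \frac{8}{-5}} - 5 \sqrt{-5 - \frac{8}{-5}}\right) = \left(5 + 40\right) \left(25 - 45 + 9 \sqrt{-5 - - \frac{8}{5}} - 5 \sqrt{-5 - - \frac{8}{5}}\right) = 45 \left(25 - 45 + 9 \sqrt{-5 + \frac{8}{5}} - 5 \sqrt{-5 + \frac{8}{5}}\right) = 45 \left(25 - 45 + 9 \sqrt{- \frac{17}{5}} - 5 \sqrt{- \frac{17}{5}}\right) = 45 \left(25 - 45 + 9 \frac{i \sqrt{85}}{5} - 5 \frac{i \sqrt{85}}{5}\right) = 45 \left(25 - 45 + \frac{9 i \sqrt{85}}{5} - i \sqrt{85}\right) = 45 \left(-20 + \frac{4 i \sqrt{85}}{5}\right) = -900 + 36 i \sqrt{85}$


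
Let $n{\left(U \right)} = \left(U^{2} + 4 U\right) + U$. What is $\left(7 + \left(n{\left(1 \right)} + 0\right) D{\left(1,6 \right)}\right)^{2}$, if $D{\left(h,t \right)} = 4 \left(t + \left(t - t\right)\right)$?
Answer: $22801$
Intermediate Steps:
$n{\left(U \right)} = U^{2} + 5 U$
$D{\left(h,t \right)} = 4 t$ ($D{\left(h,t \right)} = 4 \left(t + 0\right) = 4 t$)
$\left(7 + \left(n{\left(1 \right)} + 0\right) D{\left(1,6 \right)}\right)^{2} = \left(7 + \left(1 \left(5 + 1\right) + 0\right) 4 \cdot 6\right)^{2} = \left(7 + \left(1 \cdot 6 + 0\right) 24\right)^{2} = \left(7 + \left(6 + 0\right) 24\right)^{2} = \left(7 + 6 \cdot 24\right)^{2} = \left(7 + 144\right)^{2} = 151^{2} = 22801$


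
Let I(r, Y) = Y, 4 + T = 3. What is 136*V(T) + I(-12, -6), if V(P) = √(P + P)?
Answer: -6 + 136*I*√2 ≈ -6.0 + 192.33*I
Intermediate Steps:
T = -1 (T = -4 + 3 = -1)
V(P) = √2*√P (V(P) = √(2*P) = √2*√P)
136*V(T) + I(-12, -6) = 136*(√2*√(-1)) - 6 = 136*(√2*I) - 6 = 136*(I*√2) - 6 = 136*I*√2 - 6 = -6 + 136*I*√2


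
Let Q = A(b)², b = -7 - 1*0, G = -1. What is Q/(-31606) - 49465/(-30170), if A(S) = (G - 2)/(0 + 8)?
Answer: 10005673903/6102739328 ≈ 1.6395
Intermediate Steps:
b = -7 (b = -7 + 0 = -7)
A(S) = -3/8 (A(S) = (-1 - 2)/(0 + 8) = -3/8)
Q = 9/64 (Q = (-3/8)² = 9/64 ≈ 0.14063)
Q/(-31606) - 49465/(-30170) = (9/64)/(-31606) - 49465/(-30170) = (9/64)*(-1/31606) - 49465*(-1/30170) = -9/2022784 + 9893/6034 = 10005673903/6102739328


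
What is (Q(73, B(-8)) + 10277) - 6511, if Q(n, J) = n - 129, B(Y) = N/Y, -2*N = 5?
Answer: 3710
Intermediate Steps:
N = -5/2 (N = -½*5 = -5/2 ≈ -2.5000)
B(Y) = -5/(2*Y)
Q(n, J) = -129 + n
(Q(73, B(-8)) + 10277) - 6511 = ((-129 + 73) + 10277) - 6511 = (-56 + 10277) - 6511 = 10221 - 6511 = 3710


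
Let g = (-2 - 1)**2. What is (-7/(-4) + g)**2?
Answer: 1849/16 ≈ 115.56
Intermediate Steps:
g = 9 (g = (-3)**2 = 9)
(-7/(-4) + g)**2 = (-7/(-4) + 9)**2 = (-7*(-1/4) + 9)**2 = (7/4 + 9)**2 = (43/4)**2 = 1849/16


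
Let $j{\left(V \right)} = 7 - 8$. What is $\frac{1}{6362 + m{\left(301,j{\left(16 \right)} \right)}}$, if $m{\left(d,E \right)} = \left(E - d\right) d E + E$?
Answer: $\frac{1}{97263} \approx 1.0281 \cdot 10^{-5}$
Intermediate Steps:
$j{\left(V \right)} = -1$
$m{\left(d,E \right)} = E + E d \left(E - d\right)$ ($m{\left(d,E \right)} = d \left(E - d\right) E + E = E d \left(E - d\right) + E = E + E d \left(E - d\right)$)
$\frac{1}{6362 + m{\left(301,j{\left(16 \right)} \right)}} = \frac{1}{6362 - \left(1 - 301^{2} - 301\right)} = \frac{1}{6362 - \left(1 - 90601 - 301\right)} = \frac{1}{6362 - -90901} = \frac{1}{6362 + 90901} = \frac{1}{97263}$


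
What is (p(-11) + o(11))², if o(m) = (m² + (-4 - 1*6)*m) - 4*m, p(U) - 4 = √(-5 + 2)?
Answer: (-29 + I*√3)² ≈ 838.0 - 100.46*I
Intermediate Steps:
p(U) = 4 + I*√3 (p(U) = 4 + √(-5 + 2) = 4 + √(-3) = 4 + I*√3)
o(m) = m² - 14*m (o(m) = (m² + (-4 - 6)*m) - 4*m = (m² - 10*m) - 4*m = m² - 14*m)
(p(-11) + o(11))² = ((4 + I*√3) + 11*(-14 + 11))² = ((4 + I*√3) + 11*(-3))² = ((4 + I*√3) - 33)² = (-29 + I*√3)²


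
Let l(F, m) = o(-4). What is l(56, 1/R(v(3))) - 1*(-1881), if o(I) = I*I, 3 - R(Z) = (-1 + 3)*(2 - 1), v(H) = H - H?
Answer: 1897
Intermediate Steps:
v(H) = 0
R(Z) = 1 (R(Z) = 3 - (-1 + 3)*(2 - 1) = 3 - 2 = 1)
o(I) = I**2
l(F, m) = 16 (l(F, m) = (-4)**2 = 16)
l(56, 1/R(v(3))) - 1*(-1881) = 16 - 1*(-1881) = 16 + 1881 = 1897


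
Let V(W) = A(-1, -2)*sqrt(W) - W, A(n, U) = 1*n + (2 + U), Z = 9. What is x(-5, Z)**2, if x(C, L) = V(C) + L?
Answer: (14 - I*sqrt(5))**2 ≈ 191.0 - 62.61*I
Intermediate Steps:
A(n, U) = 2 + U + n (A(n, U) = n + (2 + U) = 2 + U + n)
V(W) = -W - sqrt(W) (V(W) = (2 - 2 - 1)*sqrt(W) - W = -sqrt(W) - W = -W - sqrt(W))
x(C, L) = L - C - sqrt(C) (x(C, L) = (-C - sqrt(C)) + L = L - C - sqrt(C))
x(-5, Z)**2 = (9 - 1*(-5) - sqrt(-5))**2 = (9 + 5 - I*sqrt(5))**2 = (14 - I*sqrt(5))**2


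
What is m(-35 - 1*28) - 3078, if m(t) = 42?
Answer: -3036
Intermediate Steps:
m(-35 - 1*28) - 3078 = 42 - 3078 = -3036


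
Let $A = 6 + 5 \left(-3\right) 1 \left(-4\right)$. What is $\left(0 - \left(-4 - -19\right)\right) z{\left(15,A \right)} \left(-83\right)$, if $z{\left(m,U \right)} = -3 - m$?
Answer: $-22410$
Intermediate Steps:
$A = 66$ ($A = 6 + 5 \left(\left(-3\right) \left(-4\right)\right) = 6 + 5 \cdot 12 = 6 + 60 = 66$)
$\left(0 - \left(-4 - -19\right)\right) z{\left(15,A \right)} \left(-83\right) = \left(0 - \left(-4 - -19\right)\right) \left(-3 - 15\right) \left(-83\right) = \left(0 - \left(-4 + 19\right)\right) \left(-3 - 15\right) \left(-83\right) = \left(0 - 15\right) \left(-18\right) \left(-83\right) = \left(-15\right) \left(-18\right) \left(-83\right) = 270 \left(-83\right) = -22410$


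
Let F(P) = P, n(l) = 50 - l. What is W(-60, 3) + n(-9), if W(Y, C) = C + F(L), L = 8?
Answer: 70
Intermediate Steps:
W(Y, C) = 8 + C (W(Y, C) = C + 8 = 8 + C)
W(-60, 3) + n(-9) = (8 + 3) + (50 - 1*(-9)) = 11 + (50 + 9) = 11 + 59 = 70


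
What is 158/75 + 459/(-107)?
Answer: -17519/8025 ≈ -2.1831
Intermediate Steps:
158/75 + 459/(-107) = 158*(1/75) + 459*(-1/107) = 158/75 - 459/107 = -17519/8025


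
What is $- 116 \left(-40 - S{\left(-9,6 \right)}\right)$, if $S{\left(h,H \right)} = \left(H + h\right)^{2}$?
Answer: $5684$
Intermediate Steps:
$- 116 \left(-40 - S{\left(-9,6 \right)}\right) = - 116 \left(-40 - \left(6 - 9\right)^{2}\right) = - 116 \left(-40 - \left(-3\right)^{2}\right) = - 116 \left(-40 - 9\right) = \left(-116\right) \left(-49\right) = 5684$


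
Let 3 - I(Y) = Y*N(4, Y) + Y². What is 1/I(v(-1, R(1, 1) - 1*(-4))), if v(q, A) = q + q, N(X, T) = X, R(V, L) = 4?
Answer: ⅐ ≈ 0.14286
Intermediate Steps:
v(q, A) = 2*q
I(Y) = 3 - Y² - 4*Y (I(Y) = 3 - (Y*4 + Y²) = 3 - (4*Y + Y²) = 3 - (Y² + 4*Y) = 3 + (-Y² - 4*Y) = 3 - Y² - 4*Y)
1/I(v(-1, R(1, 1) - 1*(-4))) = 1/(3 - (2*(-1))² - 8*(-1)) = 1/(3 - 1*(-2)² - 4*(-2)) = 1/(3 - 1*4 + 8) = 1/(3 - 4 + 8) = 1/7 = ⅐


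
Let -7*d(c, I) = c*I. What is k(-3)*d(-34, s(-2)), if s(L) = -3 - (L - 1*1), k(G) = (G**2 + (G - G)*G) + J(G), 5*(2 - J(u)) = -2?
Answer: 0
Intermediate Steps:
J(u) = 12/5 (J(u) = 2 - 1/5*(-2) = 2 + 2/5 = 12/5)
k(G) = 12/5 + G**2 (k(G) = (G**2 + (G - G)*G) + 12/5 = (G**2 + 0*G) + 12/5 = (G**2 + 0) + 12/5 = G**2 + 12/5 = 12/5 + G**2)
s(L) = -2 - L (s(L) = -3 - (L - 1) = -3 - (-1 + L) = -3 + (1 - L) = -2 - L)
d(c, I) = -I*c/7 (d(c, I) = -c*I/7 = -I*c/7)
k(-3)*d(-34, s(-2)) = (12/5 + (-3)**2)*(-1/7*(-2 - 1*(-2))*(-34)) = (12/5 + 9)*(-1/7*(-2 + 2)*(-34)) = 57*(-1/7*0*(-34))/5 = (57/5)*0 = 0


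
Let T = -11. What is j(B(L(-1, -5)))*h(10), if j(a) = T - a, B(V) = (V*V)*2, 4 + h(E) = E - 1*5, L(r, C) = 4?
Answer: -43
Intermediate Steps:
h(E) = -9 + E (h(E) = -4 + (E - 1*5) = -4 + (E - 5) = -4 + (-5 + E) = -9 + E)
B(V) = 2*V² (B(V) = V²*2 = 2*V²)
j(a) = -11 - a
j(B(L(-1, -5)))*h(10) = (-11 - 2*4²)*(-9 + 10) = (-11 - 2*16)*1 = (-11 - 1*32)*1 = (-11 - 32)*1 = -43*1 = -43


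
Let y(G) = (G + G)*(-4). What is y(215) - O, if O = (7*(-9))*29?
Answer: 107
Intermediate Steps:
O = -1827 (O = -63*29 = -1827)
y(G) = -8*G (y(G) = (2*G)*(-4) = -8*G)
y(215) - O = -8*215 - 1*(-1827) = -1720 + 1827 = 107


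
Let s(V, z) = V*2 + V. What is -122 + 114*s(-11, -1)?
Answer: -3884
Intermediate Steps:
s(V, z) = 3*V (s(V, z) = 2*V + V = 3*V)
-122 + 114*s(-11, -1) = -122 + 114*(3*(-11)) = -122 + 114*(-33) = -122 - 3762 = -3884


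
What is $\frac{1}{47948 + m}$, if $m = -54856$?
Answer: $- \frac{1}{6908} \approx -0.00014476$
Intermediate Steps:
$\frac{1}{47948 + m} = \frac{1}{47948 - 54856} = \frac{1}{-6908} = - \frac{1}{6908}$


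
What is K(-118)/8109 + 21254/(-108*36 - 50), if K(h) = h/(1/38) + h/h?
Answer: -95001370/15966621 ≈ -5.9500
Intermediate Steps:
K(h) = 1 + 38*h (K(h) = h/(1/38) + 1 = h*38 + 1 = 38*h + 1 = 1 + 38*h)
K(-118)/8109 + 21254/(-108*36 - 50) = (1 + 38*(-118))/8109 + 21254/(-108*36 - 50) = (1 - 4484)*(1/8109) + 21254/(-3888 - 50) = -4483*1/8109 + 21254/(-3938) = -4483/8109 + 21254*(-1/3938) = -4483/8109 - 10627/1969 = -95001370/15966621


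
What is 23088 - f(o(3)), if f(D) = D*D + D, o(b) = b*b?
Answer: 22998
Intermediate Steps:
o(b) = b**2
f(D) = D + D**2 (f(D) = D**2 + D = D + D**2)
23088 - f(o(3)) = 23088 - 3**2*(1 + 3**2) = 23088 - 9*(1 + 9) = 23088 - 9*10 = 23088 - 1*90 = 23088 - 90 = 22998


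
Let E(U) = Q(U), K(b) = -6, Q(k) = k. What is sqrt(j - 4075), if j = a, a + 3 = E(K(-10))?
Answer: 2*I*sqrt(1021) ≈ 63.906*I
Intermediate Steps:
E(U) = U
a = -9 (a = -3 - 6 = -9)
j = -9
sqrt(j - 4075) = sqrt(-9 - 4075) = sqrt(-4084) = 2*I*sqrt(1021)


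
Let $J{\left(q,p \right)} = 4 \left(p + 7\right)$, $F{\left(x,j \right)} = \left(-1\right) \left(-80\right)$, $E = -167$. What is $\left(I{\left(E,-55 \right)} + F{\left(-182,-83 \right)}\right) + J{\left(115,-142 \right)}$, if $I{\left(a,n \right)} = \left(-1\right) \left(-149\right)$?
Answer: $-311$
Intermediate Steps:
$F{\left(x,j \right)} = 80$
$I{\left(a,n \right)} = 149$
$J{\left(q,p \right)} = 28 + 4 p$ ($J{\left(q,p \right)} = 4 \left(7 + p\right) = 28 + 4 p$)
$\left(I{\left(E,-55 \right)} + F{\left(-182,-83 \right)}\right) + J{\left(115,-142 \right)} = \left(149 + 80\right) + \left(28 + 4 \left(-142\right)\right) = 229 + \left(28 - 568\right) = 229 - 540 = -311$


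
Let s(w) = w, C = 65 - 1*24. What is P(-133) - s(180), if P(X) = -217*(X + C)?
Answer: 19784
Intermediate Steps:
C = 41 (C = 65 - 24 = 41)
P(X) = -8897 - 217*X (P(X) = -217*(X + 41) = -217*(41 + X) = -8897 - 217*X)
P(-133) - s(180) = (-8897 - 217*(-133)) - 1*180 = (-8897 + 28861) - 180 = 19964 - 180 = 19784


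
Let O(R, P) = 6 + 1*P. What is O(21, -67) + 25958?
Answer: 25897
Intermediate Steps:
O(R, P) = 6 + P
O(21, -67) + 25958 = (6 - 67) + 25958 = -61 + 25958 = 25897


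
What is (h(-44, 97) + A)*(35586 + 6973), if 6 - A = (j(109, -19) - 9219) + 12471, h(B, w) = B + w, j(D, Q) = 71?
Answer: -138912576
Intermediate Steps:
A = -3317 (A = 6 - ((71 - 9219) + 12471) = 6 - (-9148 + 12471) = 6 - 1*3323 = 6 - 3323 = -3317)
(h(-44, 97) + A)*(35586 + 6973) = ((-44 + 97) - 3317)*(35586 + 6973) = (53 - 3317)*42559 = -3264*42559 = -138912576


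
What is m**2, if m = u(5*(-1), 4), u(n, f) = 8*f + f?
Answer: 1296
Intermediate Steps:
u(n, f) = 9*f
m = 36 (m = 9*4 = 36)
m**2 = 36**2 = 1296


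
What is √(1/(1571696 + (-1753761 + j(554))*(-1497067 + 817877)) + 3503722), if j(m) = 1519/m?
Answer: √381427804755671767177300108177405367/329944850119417 ≈ 1871.8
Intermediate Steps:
√(1/(1571696 + (-1753761 + j(554))*(-1497067 + 817877)) + 3503722) = √(1/(1571696 + (-1753761 + 1519/554)*(-1497067 + 817877)) + 3503722) = √(1/(1571696 + (-1753761 + 1519*(1/554))*(-679190)) + 3503722) = √(1/(1571696 + (-1753761 + 1519/554)*(-679190)) + 3503722) = √(1/(1571696 - 971582075/554*(-679190)) + 3503722) = √(1/(1571696 + 329944414759625/277) + 3503722) = √(1/(329944850119417/277) + 3503722) = √(277/329944850119417 + 3503722) = √(1156035030150103970351/329944850119417) = √381427804755671767177300108177405367/329944850119417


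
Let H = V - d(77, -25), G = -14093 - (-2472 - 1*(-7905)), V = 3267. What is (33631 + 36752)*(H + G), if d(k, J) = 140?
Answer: -1154210817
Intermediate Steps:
G = -19526 (G = -14093 - (-2472 + 7905) = -14093 - 1*5433 = -14093 - 5433 = -19526)
H = 3127 (H = 3267 - 1*140 = 3267 - 140 = 3127)
(33631 + 36752)*(H + G) = (33631 + 36752)*(3127 - 19526) = 70383*(-16399) = -1154210817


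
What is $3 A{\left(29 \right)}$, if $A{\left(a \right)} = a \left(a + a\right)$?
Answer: $5046$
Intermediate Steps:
$A{\left(a \right)} = 2 a^{2}$ ($A{\left(a \right)} = a 2 a = 2 a^{2}$)
$3 A{\left(29 \right)} = 3 \cdot 2 \cdot 29^{2} = 3 \cdot 2 \cdot 841 = 3 \cdot 1682 = 5046$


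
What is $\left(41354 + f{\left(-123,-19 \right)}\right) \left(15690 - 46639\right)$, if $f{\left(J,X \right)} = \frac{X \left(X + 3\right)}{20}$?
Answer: $- \frac{6401676854}{5} \approx -1.2803 \cdot 10^{9}$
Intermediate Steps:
$f{\left(J,X \right)} = \frac{X \left(3 + X\right)}{20}$ ($f{\left(J,X \right)} = X \left(3 + X\right) \frac{1}{20} = \frac{X \left(3 + X\right)}{20}$)
$\left(41354 + f{\left(-123,-19 \right)}\right) \left(15690 - 46639\right) = \left(41354 + \frac{1}{20} \left(-19\right) \left(3 - 19\right)\right) \left(15690 - 46639\right) = \left(41354 + \frac{1}{20} \left(-19\right) \left(-16\right)\right) \left(-30949\right) = \left(41354 + \frac{76}{5}\right) \left(-30949\right) = \frac{206846}{5} \left(-30949\right) = - \frac{6401676854}{5}$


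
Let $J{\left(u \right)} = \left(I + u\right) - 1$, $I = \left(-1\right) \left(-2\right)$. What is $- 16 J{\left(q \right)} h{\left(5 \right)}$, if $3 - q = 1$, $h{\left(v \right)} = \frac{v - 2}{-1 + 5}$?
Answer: $-36$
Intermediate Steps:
$h{\left(v \right)} = - \frac{1}{2} + \frac{v}{4}$ ($h{\left(v \right)} = \frac{-2 + v}{4} = \left(-2 + v\right) \frac{1}{4} = - \frac{1}{2} + \frac{v}{4}$)
$q = 2$ ($q = 3 - 1 = 2$)
$I = 2$
$J{\left(u \right)} = 1 + u$ ($J{\left(u \right)} = \left(2 + u\right) - 1 = 1 + u$)
$- 16 J{\left(q \right)} h{\left(5 \right)} = - 16 \left(1 + 2\right) \left(- \frac{1}{2} + \frac{1}{4} \cdot 5\right) = \left(-16\right) 3 \left(- \frac{1}{2} + \frac{5}{4}\right) = \left(-48\right) \frac{3}{4} = -36$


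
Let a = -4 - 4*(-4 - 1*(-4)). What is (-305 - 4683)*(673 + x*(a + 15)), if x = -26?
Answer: -1930356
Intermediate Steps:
a = -4 (a = -4 - 4*(-4 + 4) = -4 - 4*0 = -4 + 0 = -4)
(-305 - 4683)*(673 + x*(a + 15)) = (-305 - 4683)*(673 - 26*(-4 + 15)) = -4988*(673 - 26*11) = -4988*(673 - 286) = -4988*387 = -1930356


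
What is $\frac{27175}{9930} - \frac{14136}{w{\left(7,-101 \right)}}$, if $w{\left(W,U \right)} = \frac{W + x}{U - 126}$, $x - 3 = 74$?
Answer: $\frac{531106361}{13902} \approx 38204.0$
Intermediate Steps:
$x = 77$ ($x = 3 + 74 = 77$)
$w{\left(W,U \right)} = \frac{77 + W}{-126 + U}$ ($w{\left(W,U \right)} = \frac{W + 77}{U - 126} = \frac{77 + W}{-126 + U}$)
$\frac{27175}{9930} - \frac{14136}{w{\left(7,-101 \right)}} = \frac{27175}{9930} - \frac{14136}{\frac{1}{-126 - 101} \left(77 + 7\right)} = 27175 \cdot \frac{1}{9930} - \frac{14136}{\frac{1}{-227} \cdot 84} = \frac{5435}{1986} - \frac{14136}{\left(- \frac{1}{227}\right) 84} = \frac{5435}{1986} - \frac{14136}{- \frac{84}{227}} = \frac{5435}{1986} - - \frac{267406}{7} = \frac{5435}{1986} + \frac{267406}{7} = \frac{531106361}{13902}$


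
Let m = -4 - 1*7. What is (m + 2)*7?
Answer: -63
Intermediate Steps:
m = -11 (m = -4 - 7 = -11)
(m + 2)*7 = (-11 + 2)*7 = -9*7 = -63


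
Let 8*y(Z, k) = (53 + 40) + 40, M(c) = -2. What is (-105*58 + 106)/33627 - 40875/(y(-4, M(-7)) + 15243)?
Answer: -1066048888/373189389 ≈ -2.8566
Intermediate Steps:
y(Z, k) = 133/8 (y(Z, k) = ((53 + 40) + 40)/8 = (93 + 40)/8 = (1/8)*133 = 133/8)
(-105*58 + 106)/33627 - 40875/(y(-4, M(-7)) + 15243) = (-105*58 + 106)/33627 - 40875/(133/8 + 15243) = (-6090 + 106)*(1/33627) - 40875/122077/8 = -5984*1/33627 - 40875*8/122077 = -544/3057 - 327000/122077 = -1066048888/373189389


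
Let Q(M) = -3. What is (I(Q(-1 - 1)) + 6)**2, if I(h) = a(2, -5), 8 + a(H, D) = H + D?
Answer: 25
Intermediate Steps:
a(H, D) = -8 + D + H (a(H, D) = -8 + (H + D) = -8 + (D + H) = -8 + D + H)
I(h) = -11 (I(h) = -8 - 5 + 2 = -11)
(I(Q(-1 - 1)) + 6)**2 = (-11 + 6)**2 = (-5)**2 = 25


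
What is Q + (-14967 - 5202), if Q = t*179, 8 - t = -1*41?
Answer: -11398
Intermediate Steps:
t = 49 (t = 8 - (-1)*41 = 8 - 1*(-41) = 8 + 41 = 49)
Q = 8771 (Q = 49*179 = 8771)
Q + (-14967 - 5202) = 8771 + (-14967 - 5202) = 8771 - 20169 = -11398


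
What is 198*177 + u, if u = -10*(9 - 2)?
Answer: 34976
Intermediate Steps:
u = -70 (u = -10*7 = -70)
198*177 + u = 198*177 - 70 = 35046 - 70 = 34976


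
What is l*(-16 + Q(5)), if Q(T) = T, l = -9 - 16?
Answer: 275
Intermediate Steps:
l = -25
l*(-16 + Q(5)) = -25*(-16 + 5) = -25*(-11) = 275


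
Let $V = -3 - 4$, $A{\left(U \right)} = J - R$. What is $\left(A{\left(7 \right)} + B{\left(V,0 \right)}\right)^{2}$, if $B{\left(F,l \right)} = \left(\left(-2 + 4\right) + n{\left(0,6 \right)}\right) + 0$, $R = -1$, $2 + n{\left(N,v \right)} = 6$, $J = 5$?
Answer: $144$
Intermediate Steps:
$n{\left(N,v \right)} = 4$ ($n{\left(N,v \right)} = -2 + 6 = 4$)
$A{\left(U \right)} = 6$ ($A{\left(U \right)} = 5 - -1 = 5 + 1 = 6$)
$V = -7$
$B{\left(F,l \right)} = 6$ ($B{\left(F,l \right)} = \left(\left(-2 + 4\right) + 4\right) + 0 = \left(2 + 4\right) + 0 = 6 + 0 = 6$)
$\left(A{\left(7 \right)} + B{\left(V,0 \right)}\right)^{2} = \left(6 + 6\right)^{2} = 12^{2} = 144$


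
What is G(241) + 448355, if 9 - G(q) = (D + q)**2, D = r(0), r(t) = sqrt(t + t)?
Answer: 390283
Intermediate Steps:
r(t) = sqrt(2)*sqrt(t) (r(t) = sqrt(2*t) = sqrt(2)*sqrt(t))
D = 0 (D = sqrt(2)*sqrt(0) = sqrt(2)*0 = 0)
G(q) = 9 - q**2 (G(q) = 9 - (0 + q)**2 = 9 - q**2)
G(241) + 448355 = (9 - 1*241**2) + 448355 = (9 - 1*58081) + 448355 = (9 - 58081) + 448355 = -58072 + 448355 = 390283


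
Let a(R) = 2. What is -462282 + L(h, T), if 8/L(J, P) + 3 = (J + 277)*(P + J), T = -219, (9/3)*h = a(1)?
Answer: -126120237558/272821 ≈ -4.6228e+5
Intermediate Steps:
h = 2/3 (h = (1/3)*2 = 2/3 ≈ 0.66667)
L(J, P) = 8/(-3 + (277 + J)*(J + P)) (L(J, P) = 8/(-3 + (J + 277)*(P + J)) = 8/(-3 + (277 + J)*(J + P)))
-462282 + L(h, T) = -462282 + 8/(-3 + (2/3)**2 + 277*(2/3) + 277*(-219) + (2/3)*(-219)) = -462282 + 8/(-3 + 4/9 + 554/3 - 60663 - 146) = -462282 + 8/(-545642/9) = -462282 + 8*(-9/545642) = -462282 - 36/272821 = -126120237558/272821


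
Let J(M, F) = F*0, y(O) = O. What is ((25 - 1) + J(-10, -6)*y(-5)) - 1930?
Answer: -1906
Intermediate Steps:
J(M, F) = 0
((25 - 1) + J(-10, -6)*y(-5)) - 1930 = ((25 - 1) + 0*(-5)) - 1930 = (24 + 0) - 1930 = 24 - 1930 = -1906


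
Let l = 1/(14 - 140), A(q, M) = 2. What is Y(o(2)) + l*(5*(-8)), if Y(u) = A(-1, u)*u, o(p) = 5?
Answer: 650/63 ≈ 10.317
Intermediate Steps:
l = -1/126 (l = 1/(-126) = -1/126 ≈ -0.0079365)
Y(u) = 2*u
Y(o(2)) + l*(5*(-8)) = 2*5 - 5*(-8)/126 = 10 - 1/126*(-40) = 10 + 20/63 = 650/63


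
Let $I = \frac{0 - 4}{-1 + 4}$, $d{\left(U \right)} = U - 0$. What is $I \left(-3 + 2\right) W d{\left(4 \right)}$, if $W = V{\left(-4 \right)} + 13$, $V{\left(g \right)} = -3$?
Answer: $\frac{160}{3} \approx 53.333$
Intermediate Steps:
$d{\left(U \right)} = U$ ($d{\left(U \right)} = U + 0 = U$)
$W = 10$ ($W = -3 + 13 = 10$)
$I = - \frac{4}{3} \approx -1.3333$
$I \left(-3 + 2\right) W d{\left(4 \right)} = - \frac{4 \left(-3 + 2\right)}{3} \cdot 10 \cdot 4 = \left(- \frac{4}{3}\right) \left(-1\right) 10 \cdot 4 = \frac{4}{3} \cdot 10 \cdot 4 = \frac{40}{3} \cdot 4 = \frac{160}{3}$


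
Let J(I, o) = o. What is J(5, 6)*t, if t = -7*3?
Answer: -126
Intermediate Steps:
t = -21
J(5, 6)*t = 6*(-21) = -126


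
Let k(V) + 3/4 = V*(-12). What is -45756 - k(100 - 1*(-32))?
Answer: -176685/4 ≈ -44171.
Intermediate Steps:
k(V) = -¾ - 12*V (k(V) = -¾ + V*(-12) = -¾ - 12*V)
-45756 - k(100 - 1*(-32)) = -45756 - (-¾ - 12*(100 - 1*(-32))) = -45756 - (-¾ - 12*(100 + 32)) = -45756 - (-¾ - 12*132) = -45756 - (-¾ - 1584) = -45756 - 1*(-6339/4) = -45756 + 6339/4 = -176685/4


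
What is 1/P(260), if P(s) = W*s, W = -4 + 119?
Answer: 1/29900 ≈ 3.3445e-5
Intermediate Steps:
W = 115
P(s) = 115*s
1/P(260) = 1/(115*260) = 1/29900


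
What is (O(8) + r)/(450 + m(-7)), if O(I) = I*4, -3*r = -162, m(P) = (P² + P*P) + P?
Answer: 86/541 ≈ 0.15896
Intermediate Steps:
m(P) = P + 2*P² (m(P) = (P² + P²) + P = 2*P² + P = P + 2*P²)
r = 54 (r = -⅓*(-162) = 54)
O(I) = 4*I
(O(8) + r)/(450 + m(-7)) = (4*8 + 54)/(450 - 7*(1 + 2*(-7))) = (32 + 54)/(450 - 7*(1 - 14)) = 86/(450 - 7*(-13)) = 86/(450 + 91) = 86/541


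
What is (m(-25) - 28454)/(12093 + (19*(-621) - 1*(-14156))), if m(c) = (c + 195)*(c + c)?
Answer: -18477/7225 ≈ -2.5574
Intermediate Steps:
m(c) = 2*c*(195 + c) (m(c) = (195 + c)*(2*c) = 2*c*(195 + c))
(m(-25) - 28454)/(12093 + (19*(-621) - 1*(-14156))) = (2*(-25)*(195 - 25) - 28454)/(12093 + (19*(-621) - 1*(-14156))) = (2*(-25)*170 - 28454)/(12093 + (-11799 + 14156)) = (-8500 - 28454)/(12093 + 2357) = -36954/14450 = -36954*1/14450 = -18477/7225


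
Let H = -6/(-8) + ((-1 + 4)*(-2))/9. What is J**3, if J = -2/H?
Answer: -13824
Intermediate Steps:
H = 1/12 (H = -6*(-1/8) + (3*(-2))*(1/9) = 3/4 - 6*1/9 = 3/4 - 2/3 = 1/12 ≈ 0.083333)
J = -24 (J = -2/1/12 = -2*12 = -24)
J**3 = (-24)**3 = -13824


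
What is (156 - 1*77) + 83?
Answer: 162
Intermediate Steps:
(156 - 1*77) + 83 = (156 - 77) + 83 = 79 + 83 = 162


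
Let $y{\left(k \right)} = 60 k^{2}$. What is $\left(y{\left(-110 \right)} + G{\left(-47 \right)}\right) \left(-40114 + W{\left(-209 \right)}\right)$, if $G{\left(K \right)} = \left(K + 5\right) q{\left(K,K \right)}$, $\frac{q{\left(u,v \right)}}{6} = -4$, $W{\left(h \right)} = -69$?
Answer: $-29213362464$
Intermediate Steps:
$q{\left(u,v \right)} = -24$ ($q{\left(u,v \right)} = 6 \left(-4\right) = -24$)
$G{\left(K \right)} = -120 - 24 K$ ($G{\left(K \right)} = \left(K + 5\right) \left(-24\right) = \left(5 + K\right) \left(-24\right) = -120 - 24 K$)
$\left(y{\left(-110 \right)} + G{\left(-47 \right)}\right) \left(-40114 + W{\left(-209 \right)}\right) = \left(60 \left(-110\right)^{2} - -1008\right) \left(-40114 - 69\right) = \left(60 \cdot 12100 + \left(-120 + 1128\right)\right) \left(-40183\right) = \left(726000 + 1008\right) \left(-40183\right) = 727008 \left(-40183\right) = -29213362464$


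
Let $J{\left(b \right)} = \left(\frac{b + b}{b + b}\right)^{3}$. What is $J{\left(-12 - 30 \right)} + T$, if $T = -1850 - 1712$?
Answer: $-3561$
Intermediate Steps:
$T = -3562$ ($T = -1850 - 1712 = -3562$)
$J{\left(b \right)} = 1$ ($J{\left(b \right)} = \left(\frac{2 b}{2 b}\right)^{3} = \left(2 b \frac{1}{2 b}\right)^{3} = 1^{3} = 1$)
$J{\left(-12 - 30 \right)} + T = 1 - 3562 = -3561$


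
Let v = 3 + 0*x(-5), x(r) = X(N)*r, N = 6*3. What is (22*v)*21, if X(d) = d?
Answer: 1386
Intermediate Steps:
N = 18
x(r) = 18*r
v = 3 (v = 3 + 0*(18*(-5)) = 3 + 0*(-90) = 3 + 0 = 3)
(22*v)*21 = (22*3)*21 = 66*21 = 1386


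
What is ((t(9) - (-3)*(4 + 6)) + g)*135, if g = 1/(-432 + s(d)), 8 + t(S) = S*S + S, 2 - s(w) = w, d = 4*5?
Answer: 151197/10 ≈ 15120.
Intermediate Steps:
d = 20
s(w) = 2 - w
t(S) = -8 + S + S² (t(S) = -8 + (S*S + S) = -8 + (S² + S) = -8 + (S + S²) = -8 + S + S²)
g = -1/450 (g = 1/(-432 + (2 - 1*20)) = 1/(-432 + (2 - 20)) = 1/(-432 - 18) = 1/(-450) = -1/450 ≈ -0.0022222)
((t(9) - (-3)*(4 + 6)) + g)*135 = (((-8 + 9 + 9²) - (-3)*(4 + 6)) - 1/450)*135 = (((-8 + 9 + 81) - (-3)*10) - 1/450)*135 = ((82 - 1*(-30)) - 1/450)*135 = ((82 + 30) - 1/450)*135 = (112 - 1/450)*135 = (50399/450)*135 = 151197/10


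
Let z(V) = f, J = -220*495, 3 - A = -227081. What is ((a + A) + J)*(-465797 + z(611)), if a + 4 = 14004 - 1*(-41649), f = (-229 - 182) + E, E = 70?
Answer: -81030166954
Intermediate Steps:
A = 227084 (A = 3 - 1*(-227081) = 3 + 227081 = 227084)
J = -108900
f = -341 (f = (-229 - 182) + 70 = -411 + 70 = -341)
a = 55649 (a = -4 + (14004 - 1*(-41649)) = -4 + (14004 + 41649) = -4 + 55653 = 55649)
z(V) = -341
((a + A) + J)*(-465797 + z(611)) = ((55649 + 227084) - 108900)*(-465797 - 341) = (282733 - 108900)*(-466138) = 173833*(-466138) = -81030166954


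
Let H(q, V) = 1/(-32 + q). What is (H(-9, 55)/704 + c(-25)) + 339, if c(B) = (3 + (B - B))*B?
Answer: 7620095/28864 ≈ 264.00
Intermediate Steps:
c(B) = 3*B (c(B) = (3 + 0)*B = 3*B)
(H(-9, 55)/704 + c(-25)) + 339 = (1/(-32 - 9*704) + 3*(-25)) + 339 = ((1/704)/(-41) - 75) + 339 = (-1/41*1/704 - 75) + 339 = (-1/28864 - 75) + 339 = -2164801/28864 + 339 = 7620095/28864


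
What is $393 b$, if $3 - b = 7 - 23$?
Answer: $7467$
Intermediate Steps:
$b = 19$ ($b = 3 - \left(7 - 23\right) = 3 - -16 = 3 + 16 = 19$)
$393 b = 393 \cdot 19 = 7467$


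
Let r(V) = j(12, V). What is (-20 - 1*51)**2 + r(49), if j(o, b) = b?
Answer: 5090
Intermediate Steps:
r(V) = V
(-20 - 1*51)**2 + r(49) = (-20 - 1*51)**2 + 49 = (-20 - 51)**2 + 49 = (-71)**2 + 49 = 5041 + 49 = 5090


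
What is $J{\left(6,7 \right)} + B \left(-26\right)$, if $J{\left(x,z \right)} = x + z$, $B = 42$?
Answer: $-1079$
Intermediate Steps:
$J{\left(6,7 \right)} + B \left(-26\right) = \left(6 + 7\right) + 42 \left(-26\right) = 13 - 1092 = -1079$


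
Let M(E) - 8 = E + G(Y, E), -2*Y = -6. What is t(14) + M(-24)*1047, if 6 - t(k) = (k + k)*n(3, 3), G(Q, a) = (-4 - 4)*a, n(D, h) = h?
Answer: 184194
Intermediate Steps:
Y = 3 (Y = -1/2*(-6) = 3)
G(Q, a) = -8*a
M(E) = 8 - 7*E (M(E) = 8 + (E - 8*E) = 8 - 7*E)
t(k) = 6 - 6*k (t(k) = 6 - (k + k)*3 = 6 - 2*k*3 = 6 - 6*k)
t(14) + M(-24)*1047 = (6 - 6*14) + (8 - 7*(-24))*1047 = (6 - 84) + (8 + 168)*1047 = -78 + 176*1047 = -78 + 184272 = 184194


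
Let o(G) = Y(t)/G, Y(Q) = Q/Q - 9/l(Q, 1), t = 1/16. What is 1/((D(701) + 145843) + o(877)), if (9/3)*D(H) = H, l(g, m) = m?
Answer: 2631/384327686 ≈ 6.8457e-6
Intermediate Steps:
t = 1/16 ≈ 0.062500
Y(Q) = -8 (Y(Q) = Q/Q - 9/1 = 1 - 9*1 = 1 - 9 = -8)
D(H) = H/3
o(G) = -8/G
1/((D(701) + 145843) + o(877)) = 1/(((⅓)*701 + 145843) - 8/877) = 1/((701/3 + 145843) - 8*1/877) = 1/(438230/3 - 8/877) = 1/(384327686/2631) = 2631/384327686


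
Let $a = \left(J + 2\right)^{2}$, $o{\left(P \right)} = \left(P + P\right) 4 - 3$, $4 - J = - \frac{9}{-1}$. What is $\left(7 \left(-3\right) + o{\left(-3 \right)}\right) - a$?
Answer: $-57$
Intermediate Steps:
$J = -5$ ($J = 4 - - \frac{9}{-1} = 4 - \left(-9\right) \left(-1\right) = 4 - 9 = -5$)
$o{\left(P \right)} = -3 + 8 P$ ($o{\left(P \right)} = 2 P 4 - 3 = 8 P - 3 = -3 + 8 P$)
$a = 9$ ($a = \left(-5 + 2\right)^{2} = \left(-3\right)^{2} = 9$)
$\left(7 \left(-3\right) + o{\left(-3 \right)}\right) - a = \left(7 \left(-3\right) + \left(-3 + 8 \left(-3\right)\right)\right) - 9 = \left(-21 - 27\right) - 9 = -48 - 9 = -57$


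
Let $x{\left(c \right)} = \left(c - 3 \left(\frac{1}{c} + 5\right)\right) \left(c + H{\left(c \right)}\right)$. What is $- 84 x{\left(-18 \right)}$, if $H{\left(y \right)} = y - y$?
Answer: $-49644$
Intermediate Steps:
$H{\left(y \right)} = 0$
$x{\left(c \right)} = c \left(-15 + c - \frac{3}{c}\right)$ ($x{\left(c \right)} = \left(c - 3 \left(\frac{1}{c} + 5\right)\right) \left(c + 0\right) = \left(c - 3 \left(5 + \frac{1}{c}\right)\right) c = \left(c - \left(15 + \frac{3}{c}\right)\right) c = \left(-15 + c - \frac{3}{c}\right) c = c \left(-15 + c - \frac{3}{c}\right)$)
$- 84 x{\left(-18 \right)} = - 84 \left(-3 + \left(-18\right)^{2} - -270\right) = - 84 \left(-3 + 324 + 270\right) = \left(-84\right) 591 = -49644$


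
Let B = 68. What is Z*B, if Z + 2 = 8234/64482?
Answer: -4104820/32241 ≈ -127.32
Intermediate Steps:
Z = -60365/32241 (Z = -2 + 8234/64482 = -2 + 8234*(1/64482) = -2 + 4117/32241 = -60365/32241 ≈ -1.8723)
Z*B = -60365/32241*68 = -4104820/32241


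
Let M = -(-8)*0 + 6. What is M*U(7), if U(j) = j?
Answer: 42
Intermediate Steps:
M = 6 (M = -2*0 + 6 = 0 + 6 = 6)
M*U(7) = 6*7 = 42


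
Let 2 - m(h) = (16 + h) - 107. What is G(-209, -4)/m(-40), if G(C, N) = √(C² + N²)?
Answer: √43697/133 ≈ 1.5717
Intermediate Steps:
m(h) = 93 - h (m(h) = 2 - ((16 + h) - 107) = 2 - (-91 + h) = 2 + (91 - h) = 93 - h)
G(-209, -4)/m(-40) = √((-209)² + (-4)²)/(93 - 1*(-40)) = √(43681 + 16)/(93 + 40) = √43697/133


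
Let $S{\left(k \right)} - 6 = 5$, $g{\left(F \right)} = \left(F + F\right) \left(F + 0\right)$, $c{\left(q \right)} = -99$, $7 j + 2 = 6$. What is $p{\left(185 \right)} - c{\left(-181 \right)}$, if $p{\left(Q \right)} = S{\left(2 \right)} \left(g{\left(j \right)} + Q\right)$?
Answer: $\frac{104918}{49} \approx 2141.2$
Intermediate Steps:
$j = \frac{4}{7}$ ($j = - \frac{2}{7} + \frac{1}{7} \cdot 6 = - \frac{2}{7} + \frac{6}{7} = \frac{4}{7} \approx 0.57143$)
$g{\left(F \right)} = 2 F^{2}$ ($g{\left(F \right)} = 2 F F = 2 F^{2}$)
$S{\left(k \right)} = 11$ ($S{\left(k \right)} = 6 + 5 = 11$)
$p{\left(Q \right)} = \frac{352}{49} + 11 Q$ ($p{\left(Q \right)} = 11 \left(2 \left(\frac{4}{7}\right)^{2} + Q\right) = 11 \left(2 \cdot \frac{16}{49} + Q\right) = 11 \left(\frac{32}{49} + Q\right) = \frac{352}{49} + 11 Q$)
$p{\left(185 \right)} - c{\left(-181 \right)} = \left(\frac{352}{49} + 11 \cdot 185\right) - -99 = \left(\frac{352}{49} + 2035\right) + 99 = \frac{100067}{49} + 99 = \frac{104918}{49}$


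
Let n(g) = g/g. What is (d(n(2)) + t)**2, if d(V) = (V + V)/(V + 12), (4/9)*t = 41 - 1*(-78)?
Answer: 194072761/2704 ≈ 71773.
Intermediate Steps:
t = 1071/4 (t = 9*(41 - 1*(-78))/4 = 9*(41 + 78)/4 = (9/4)*119 = 1071/4 ≈ 267.75)
n(g) = 1
d(V) = 2*V/(12 + V) (d(V) = (2*V)/(12 + V) = 2*V/(12 + V))
(d(n(2)) + t)**2 = (2*1/(12 + 1) + 1071/4)**2 = (2*1/13 + 1071/4)**2 = (2*1*(1/13) + 1071/4)**2 = (2/13 + 1071/4)**2 = (13931/52)**2 = 194072761/2704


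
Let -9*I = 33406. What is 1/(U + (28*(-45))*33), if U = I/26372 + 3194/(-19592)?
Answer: -581265252/24169185750643 ≈ -2.4050e-5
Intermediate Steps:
I = -33406/9 (I = -1/9*33406 = -33406/9 ≈ -3711.8)
U = -176572483/581265252 (U = -33406/9/26372 + 3194/(-19592) = -33406/9*1/26372 + 3194*(-1/19592) = -16703/118674 - 1597/9796 = -176572483/581265252 ≈ -0.30377)
1/(U + (28*(-45))*33) = 1/(-176572483/581265252 + (28*(-45))*33) = 1/(-176572483/581265252 - 1260*33) = 1/(-176572483/581265252 - 41580) = 1/(-24169185750643/581265252) = -581265252/24169185750643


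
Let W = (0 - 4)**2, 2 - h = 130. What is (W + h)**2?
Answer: 12544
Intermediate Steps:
h = -128 (h = 2 - 1*130 = 2 - 130 = -128)
W = 16 (W = (-4)**2 = 16)
(W + h)**2 = (16 - 128)**2 = (-112)**2 = 12544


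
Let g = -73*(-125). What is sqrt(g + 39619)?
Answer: 6*sqrt(1354) ≈ 220.78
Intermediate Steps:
g = 9125
sqrt(g + 39619) = sqrt(9125 + 39619) = sqrt(48744) = 6*sqrt(1354)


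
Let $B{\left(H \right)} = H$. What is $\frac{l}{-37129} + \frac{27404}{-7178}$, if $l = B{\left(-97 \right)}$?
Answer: $- \frac{508393425}{133255981} \approx -3.8152$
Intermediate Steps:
$l = -97$
$\frac{l}{-37129} + \frac{27404}{-7178} = - \frac{97}{-37129} + \frac{27404}{-7178} = \left(-97\right) \left(- \frac{1}{37129}\right) + 27404 \left(- \frac{1}{7178}\right) = \frac{97}{37129} - \frac{13702}{3589} = - \frac{508393425}{133255981}$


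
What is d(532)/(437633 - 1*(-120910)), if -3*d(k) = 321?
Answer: -107/558543 ≈ -0.00019157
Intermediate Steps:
d(k) = -107 (d(k) = -⅓*321 = -107)
d(532)/(437633 - 1*(-120910)) = -107/(437633 - 1*(-120910)) = -107/(437633 + 120910) = -107/558543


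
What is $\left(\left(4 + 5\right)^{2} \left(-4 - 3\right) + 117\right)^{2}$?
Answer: $202500$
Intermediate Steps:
$\left(\left(4 + 5\right)^{2} \left(-4 - 3\right) + 117\right)^{2} = \left(9^{2} \left(-4 + \left(-5 + 2\right)\right) + 117\right)^{2} = \left(81 \left(-4 - 3\right) + 117\right)^{2} = \left(81 \left(-7\right) + 117\right)^{2} = \left(-567 + 117\right)^{2} = \left(-450\right)^{2} = 202500$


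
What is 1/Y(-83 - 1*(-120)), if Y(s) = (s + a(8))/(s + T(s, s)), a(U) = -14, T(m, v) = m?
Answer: 74/23 ≈ 3.2174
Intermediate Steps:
Y(s) = (-14 + s)/(2*s) (Y(s) = (s - 14)/(s + s) = (-14 + s)/((2*s)) = (-14 + s)*(1/(2*s)) = (-14 + s)/(2*s))
1/Y(-83 - 1*(-120)) = 1/((-14 + (-83 - 1*(-120)))/(2*(-83 - 1*(-120)))) = 1/((-14 + (-83 + 120))/(2*(-83 + 120))) = 1/((½)*(-14 + 37)/37) = 1/((½)*(1/37)*23) = 1/(23/74) = 74/23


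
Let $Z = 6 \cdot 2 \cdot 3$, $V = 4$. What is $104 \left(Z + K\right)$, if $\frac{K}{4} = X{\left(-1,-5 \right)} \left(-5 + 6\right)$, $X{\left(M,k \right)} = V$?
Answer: $5408$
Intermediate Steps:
$X{\left(M,k \right)} = 4$
$Z = 36$ ($Z = 12 \cdot 3 = 36$)
$K = 16$ ($K = 4 \cdot 4 \left(-5 + 6\right) = 4 \cdot 4 \cdot 1 = 4 \cdot 4 = 16$)
$104 \left(Z + K\right) = 104 \left(36 + 16\right) = 104 \cdot 52 = 5408$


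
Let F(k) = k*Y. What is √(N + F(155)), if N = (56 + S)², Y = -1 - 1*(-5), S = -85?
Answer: √1461 ≈ 38.223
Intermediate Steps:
Y = 4 (Y = -1 + 5 = 4)
F(k) = 4*k (F(k) = k*4 = 4*k)
N = 841 (N = (56 - 85)² = (-29)² = 841)
√(N + F(155)) = √(841 + 4*155) = √(841 + 620) = √1461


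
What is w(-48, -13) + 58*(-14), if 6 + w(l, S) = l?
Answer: -866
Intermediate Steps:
w(l, S) = -6 + l
w(-48, -13) + 58*(-14) = (-6 - 48) + 58*(-14) = -54 - 812 = -866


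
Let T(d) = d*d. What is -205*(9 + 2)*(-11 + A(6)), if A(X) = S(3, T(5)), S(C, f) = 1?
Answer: 22550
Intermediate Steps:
T(d) = d²
A(X) = 1
-205*(9 + 2)*(-11 + A(6)) = -205*(9 + 2)*(-11 + 1) = -2255*(-10) = -205*(-110) = 22550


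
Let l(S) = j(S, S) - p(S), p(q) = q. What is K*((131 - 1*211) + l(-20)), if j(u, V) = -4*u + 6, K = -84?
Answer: -2184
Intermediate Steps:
j(u, V) = 6 - 4*u
l(S) = 6 - 5*S (l(S) = (6 - 4*S) - S = 6 - 5*S)
K*((131 - 1*211) + l(-20)) = -84*((131 - 1*211) + (6 - 5*(-20))) = -84*((131 - 211) + (6 + 100)) = -84*(-80 + 106) = -84*26 = -2184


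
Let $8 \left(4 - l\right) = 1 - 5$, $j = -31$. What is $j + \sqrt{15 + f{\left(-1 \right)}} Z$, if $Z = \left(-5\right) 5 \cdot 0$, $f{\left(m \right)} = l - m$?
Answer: $-31$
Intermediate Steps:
$l = \frac{9}{2}$ ($l = 4 - \frac{1 - 5}{8} = 4 - - \frac{1}{2} = 4 + \frac{1}{2} = \frac{9}{2} \approx 4.5$)
$f{\left(m \right)} = \frac{9}{2} - m$
$Z = 0$ ($Z = \left(-25\right) 0 = 0$)
$j + \sqrt{15 + f{\left(-1 \right)}} Z = -31 + \sqrt{15 + \left(\frac{9}{2} - -1\right)} 0 = -31 + \sqrt{15 + \left(\frac{9}{2} + 1\right)} 0 = -31 + \sqrt{15 + \frac{11}{2}} \cdot 0 = -31 + \sqrt{\frac{41}{2}} \cdot 0 = -31 + \frac{\sqrt{82}}{2} \cdot 0 = -31 + 0 = -31$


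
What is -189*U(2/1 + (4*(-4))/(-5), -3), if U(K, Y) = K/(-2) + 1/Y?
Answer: 2772/5 ≈ 554.40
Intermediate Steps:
U(K, Y) = 1/Y - K/2 (U(K, Y) = K*(-1/2) + 1/Y = -K/2 + 1/Y = 1/Y - K/2)
-189*U(2/1 + (4*(-4))/(-5), -3) = -189*(1/(-3) - (2/1 + (4*(-4))/(-5))/2) = -189*(-1/3 - (2*1 - 16*(-1/5))/2) = -189*(-1/3 - (2 + 16/5)/2) = -189*(-1/3 - 1/2*26/5) = -189*(-1/3 - 13/5) = -189*(-44/15) = 2772/5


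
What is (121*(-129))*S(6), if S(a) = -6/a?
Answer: 15609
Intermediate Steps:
(121*(-129))*S(6) = (121*(-129))*(-6/6) = -(-93654)/6 = -15609*(-1) = 15609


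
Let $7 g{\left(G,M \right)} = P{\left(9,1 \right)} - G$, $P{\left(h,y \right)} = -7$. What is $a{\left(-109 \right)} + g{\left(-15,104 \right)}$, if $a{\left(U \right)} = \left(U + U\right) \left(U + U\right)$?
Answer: $\frac{332676}{7} \approx 47525.0$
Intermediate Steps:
$a{\left(U \right)} = 4 U^{2}$ ($a{\left(U \right)} = 2 U 2 U = 4 U^{2}$)
$g{\left(G,M \right)} = -1 - \frac{G}{7}$ ($g{\left(G,M \right)} = \frac{-7 - G}{7} = -1 - \frac{G}{7}$)
$a{\left(-109 \right)} + g{\left(-15,104 \right)} = 4 \left(-109\right)^{2} - - \frac{8}{7} = 4 \cdot 11881 + \left(-1 + \frac{15}{7}\right) = 47524 + \frac{8}{7} = \frac{332676}{7}$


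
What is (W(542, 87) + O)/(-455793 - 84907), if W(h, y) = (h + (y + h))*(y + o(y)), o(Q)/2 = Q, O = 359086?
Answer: -664717/540700 ≈ -1.2294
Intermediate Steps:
o(Q) = 2*Q
W(h, y) = 3*y*(y + 2*h) (W(h, y) = (h + (y + h))*(y + 2*y) = (h + (h + y))*(3*y) = (y + 2*h)*(3*y) = 3*y*(y + 2*h))
(W(542, 87) + O)/(-455793 - 84907) = (3*87*(87 + 2*542) + 359086)/(-455793 - 84907) = (3*87*(87 + 1084) + 359086)/(-540700) = (3*87*1171 + 359086)*(-1/540700) = (305631 + 359086)*(-1/540700) = 664717*(-1/540700) = -664717/540700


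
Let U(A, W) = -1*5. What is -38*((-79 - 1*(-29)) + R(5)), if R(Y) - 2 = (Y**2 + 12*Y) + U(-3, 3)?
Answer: -1216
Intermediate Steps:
U(A, W) = -5
R(Y) = -3 + Y**2 + 12*Y (R(Y) = 2 + ((Y**2 + 12*Y) - 5) = 2 + (-5 + Y**2 + 12*Y) = -3 + Y**2 + 12*Y)
-38*((-79 - 1*(-29)) + R(5)) = -38*((-79 - 1*(-29)) + (-3 + 5**2 + 12*5)) = -38*((-79 + 29) + (-3 + 25 + 60)) = -38*(-50 + 82) = -38*32 = -1216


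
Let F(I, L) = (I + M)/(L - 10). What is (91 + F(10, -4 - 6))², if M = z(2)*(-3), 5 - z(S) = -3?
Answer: 840889/100 ≈ 8408.9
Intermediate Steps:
z(S) = 8 (z(S) = 5 - 1*(-3) = 5 + 3 = 8)
M = -24 (M = 8*(-3) = -24)
F(I, L) = (-24 + I)/(-10 + L) (F(I, L) = (I - 24)/(L - 10) = (-24 + I)/(-10 + L))
(91 + F(10, -4 - 6))² = (91 + (-24 + 10)/(-10 + (-4 - 6)))² = (91 - 14/(-10 - 10))² = (91 - 14/(-20))² = (91 - 1/20*(-14))² = (91 + 7/10)² = (917/10)² = 840889/100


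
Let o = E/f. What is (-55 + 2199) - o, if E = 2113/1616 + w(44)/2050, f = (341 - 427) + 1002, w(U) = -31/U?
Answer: 35783092623787/16689886400 ≈ 2144.0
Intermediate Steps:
f = 916 (f = -86 + 1002 = 916)
E = 23817813/18220400 (E = 2113/1616 - 31/44/2050 = 2113*(1/1616) - 31*1/44*(1/2050) = 2113/1616 - 31/44*1/2050 = 2113/1616 - 31/90200 = 23817813/18220400 ≈ 1.3072)
o = 23817813/16689886400 (o = (23817813/18220400)/916 = (23817813/18220400)*(1/916) = 23817813/16689886400 ≈ 0.0014271)
(-55 + 2199) - o = (-55 + 2199) - 1*23817813/16689886400 = 2144 - 23817813/16689886400 = 35783092623787/16689886400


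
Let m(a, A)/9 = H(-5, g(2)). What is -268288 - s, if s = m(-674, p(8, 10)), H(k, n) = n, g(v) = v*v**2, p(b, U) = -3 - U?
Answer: -268360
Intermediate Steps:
g(v) = v**3
m(a, A) = 72 (m(a, A) = 9*2**3 = 9*8 = 72)
s = 72
-268288 - s = -268288 - 1*72 = -268288 - 72 = -268360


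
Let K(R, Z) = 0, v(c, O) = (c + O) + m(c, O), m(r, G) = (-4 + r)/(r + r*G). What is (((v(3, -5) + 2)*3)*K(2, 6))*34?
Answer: 0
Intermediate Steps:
m(r, G) = (-4 + r)/(r + G*r)
v(c, O) = O + c + (-4 + c)/(c*(1 + O)) (v(c, O) = (c + O) + (-4 + c)/(c*(1 + O)) = (O + c) + (-4 + c)/(c*(1 + O)) = O + c + (-4 + c)/(c*(1 + O)))
(((v(3, -5) + 2)*3)*K(2, 6))*34 = ((((-4 + 3 + 3*(1 - 5)*(-5 + 3))/(3*(1 - 5)) + 2)*3)*0)*34 = ((((⅓)*(-4 + 3 + 3*(-4)*(-2))/(-4) + 2)*3)*0)*34 = ((((⅓)*(-¼)*(-4 + 3 + 24) + 2)*3)*0)*34 = ((((⅓)*(-¼)*23 + 2)*3)*0)*34 = (((-23/12 + 2)*3)*0)*34 = (((1/12)*3)*0)*34 = ((¼)*0)*34 = 0*34 = 0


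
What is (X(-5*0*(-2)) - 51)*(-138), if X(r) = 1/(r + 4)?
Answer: 14007/2 ≈ 7003.5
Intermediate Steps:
X(r) = 1/(4 + r)
(X(-5*0*(-2)) - 51)*(-138) = (1/(4 - 5*0*(-2)) - 51)*(-138) = (1/(4 + 0*(-2)) - 51)*(-138) = (1/(4 + 0) - 51)*(-138) = (1/4 - 51)*(-138) = (¼ - 51)*(-138) = -203/4*(-138) = 14007/2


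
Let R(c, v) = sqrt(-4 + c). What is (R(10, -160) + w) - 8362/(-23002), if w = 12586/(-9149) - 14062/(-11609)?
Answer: 34755262355/174504247463 + sqrt(6) ≈ 2.6487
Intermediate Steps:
w = -2493948/15172963 (w = 12586*(-1/9149) - 14062*(-1/11609) = -1798/1307 + 14062/11609 = -2493948/15172963 ≈ -0.16437)
(R(10, -160) + w) - 8362/(-23002) = (sqrt(-4 + 10) - 2493948/15172963) - 8362/(-23002) = (sqrt(6) - 2493948/15172963) - 8362*(-1/23002) = (-2493948/15172963 + sqrt(6)) + 4181/11501 = 34755262355/174504247463 + sqrt(6)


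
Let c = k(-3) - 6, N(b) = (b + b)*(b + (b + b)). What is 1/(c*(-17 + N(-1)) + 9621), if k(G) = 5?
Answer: 1/9632 ≈ 0.00010382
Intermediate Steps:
N(b) = 6*b**2 (N(b) = (2*b)*(b + 2*b) = (2*b)*(3*b) = 6*b**2)
c = -1 (c = 5 - 6 = -1)
1/(c*(-17 + N(-1)) + 9621) = 1/(-(-17 + 6*(-1)**2) + 9621) = 1/(-(-17 + 6*1) + 9621) = 1/(-(-17 + 6) + 9621) = 1/(-1*(-11) + 9621) = 1/(11 + 9621) = 1/9632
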